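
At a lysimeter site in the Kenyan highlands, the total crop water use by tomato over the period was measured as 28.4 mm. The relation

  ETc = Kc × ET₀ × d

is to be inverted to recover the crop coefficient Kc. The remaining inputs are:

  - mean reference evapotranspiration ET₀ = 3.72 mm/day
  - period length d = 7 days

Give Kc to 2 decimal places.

ETc = Kc × ET₀ × d  ⇒  Kc = ETc / (ET₀ × d)
Kc = 28.4 / (3.72 × 7) = 28.4 / 26.04 = 1.0906

1.09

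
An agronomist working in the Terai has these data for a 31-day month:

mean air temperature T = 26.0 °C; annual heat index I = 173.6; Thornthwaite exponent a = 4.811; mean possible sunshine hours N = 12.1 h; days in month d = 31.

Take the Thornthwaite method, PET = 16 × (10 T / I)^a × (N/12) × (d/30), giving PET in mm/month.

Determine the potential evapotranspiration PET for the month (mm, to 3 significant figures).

10T/I = 10 × 26.0 / 173.6 = 1.4977
(10T/I)^a = 1.4977^4.811 = 6.9818
Uncorrected PET = 16 × 6.9818 = 111.709 mm
Correction = (N/12)(d/30) = (12.1/12)(31/30) = 1.0419
PET = 111.709 × 1.0419 = 116.390 mm/month

116 mm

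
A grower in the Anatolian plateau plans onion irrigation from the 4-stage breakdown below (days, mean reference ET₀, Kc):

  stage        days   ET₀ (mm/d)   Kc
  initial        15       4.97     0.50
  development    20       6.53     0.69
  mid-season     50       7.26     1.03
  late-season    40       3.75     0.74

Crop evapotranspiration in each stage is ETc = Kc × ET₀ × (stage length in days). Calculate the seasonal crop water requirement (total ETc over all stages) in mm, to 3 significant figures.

612 mm

initial: 0.50 × 4.97 × 15 = 37.28 mm
development: 0.69 × 6.53 × 20 = 90.11 mm
mid-season: 1.03 × 7.26 × 50 = 373.89 mm
late-season: 0.74 × 3.75 × 40 = 111.00 mm
Seasonal total = 612.28 mm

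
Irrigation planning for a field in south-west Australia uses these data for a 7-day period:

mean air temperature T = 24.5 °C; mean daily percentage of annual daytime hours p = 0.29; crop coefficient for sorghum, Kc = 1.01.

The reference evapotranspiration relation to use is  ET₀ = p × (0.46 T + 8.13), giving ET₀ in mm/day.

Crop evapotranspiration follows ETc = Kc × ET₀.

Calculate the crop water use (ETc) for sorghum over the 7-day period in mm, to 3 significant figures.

ET₀ = 0.29 × (0.46 × 24.5 + 8.13) = 0.29 × 19.400 = 5.6260 mm/d
ETc = Kc × ET₀ = 1.01 × 5.6260 = 5.6823 mm/d
Over 7 days: 5.6823 × 7 = 39.776 mm

39.8 mm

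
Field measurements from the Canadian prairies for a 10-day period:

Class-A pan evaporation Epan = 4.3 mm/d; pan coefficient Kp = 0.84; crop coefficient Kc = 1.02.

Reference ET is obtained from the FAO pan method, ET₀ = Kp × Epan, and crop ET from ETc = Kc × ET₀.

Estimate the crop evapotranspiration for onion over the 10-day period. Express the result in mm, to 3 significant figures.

36.8 mm

ET₀ = 0.84 × 4.3 = 3.6120 mm/d
ETc = Kc × ET₀ = 1.02 × 3.6120 = 3.6842 mm/d
Over 10 days: 3.6842 × 10 = 36.842 mm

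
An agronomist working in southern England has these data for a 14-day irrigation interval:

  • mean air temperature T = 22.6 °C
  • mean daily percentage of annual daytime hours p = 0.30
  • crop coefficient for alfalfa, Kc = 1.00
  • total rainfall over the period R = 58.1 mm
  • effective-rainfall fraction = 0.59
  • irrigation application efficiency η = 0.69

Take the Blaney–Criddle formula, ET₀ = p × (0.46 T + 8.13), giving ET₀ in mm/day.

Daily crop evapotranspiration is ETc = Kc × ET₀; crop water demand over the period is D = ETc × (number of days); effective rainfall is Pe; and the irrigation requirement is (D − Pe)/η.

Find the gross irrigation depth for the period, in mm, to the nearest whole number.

ET₀ = 0.30 × (0.46 × 22.6 + 8.13) = 0.30 × 18.526 = 5.5578 mm/d
ETc = Kc × ET₀ = 1.00 × 5.5578 = 5.5578 mm/d
Crop demand D = ETc × 14 d = 5.5578 × 14 = 77.809 mm
Pe = 0.59 × 58.1 = 34.279 mm
D − Pe = 77.809 − 34.279 = 43.530 mm
Gross irrigation = 43.530 / 0.69 = 63.087 mm

63 mm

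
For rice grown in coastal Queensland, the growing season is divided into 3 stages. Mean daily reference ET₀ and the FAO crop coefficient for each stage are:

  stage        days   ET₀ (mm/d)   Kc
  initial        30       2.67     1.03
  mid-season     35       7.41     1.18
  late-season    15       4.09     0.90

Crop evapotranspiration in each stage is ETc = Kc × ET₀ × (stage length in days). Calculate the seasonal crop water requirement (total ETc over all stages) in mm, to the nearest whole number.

444 mm

initial: 1.03 × 2.67 × 30 = 82.50 mm
mid-season: 1.18 × 7.41 × 35 = 306.03 mm
late-season: 0.90 × 4.09 × 15 = 55.22 mm
Seasonal total = 443.75 mm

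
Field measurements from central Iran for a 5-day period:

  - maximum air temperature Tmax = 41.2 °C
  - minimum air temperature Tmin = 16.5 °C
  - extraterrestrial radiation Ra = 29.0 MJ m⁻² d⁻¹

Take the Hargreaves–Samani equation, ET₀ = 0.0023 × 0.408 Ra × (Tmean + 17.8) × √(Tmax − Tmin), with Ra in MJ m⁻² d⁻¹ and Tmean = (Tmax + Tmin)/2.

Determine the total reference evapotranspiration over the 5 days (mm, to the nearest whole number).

Tmean = (41.2 + 16.5)/2 = 28.85 °C
0.408 Ra = 0.408 × 29.0 = 11.8320 mm/d equivalent
ET₀ = 0.0023 × 11.8320 × (28.85 + 17.8) × √24.7 = 0.0023 × 11.8320 × 46.65 × 4.9699 = 6.3094 mm/d
Over 5 days: 6.3094 × 5 = 31.547 mm

32 mm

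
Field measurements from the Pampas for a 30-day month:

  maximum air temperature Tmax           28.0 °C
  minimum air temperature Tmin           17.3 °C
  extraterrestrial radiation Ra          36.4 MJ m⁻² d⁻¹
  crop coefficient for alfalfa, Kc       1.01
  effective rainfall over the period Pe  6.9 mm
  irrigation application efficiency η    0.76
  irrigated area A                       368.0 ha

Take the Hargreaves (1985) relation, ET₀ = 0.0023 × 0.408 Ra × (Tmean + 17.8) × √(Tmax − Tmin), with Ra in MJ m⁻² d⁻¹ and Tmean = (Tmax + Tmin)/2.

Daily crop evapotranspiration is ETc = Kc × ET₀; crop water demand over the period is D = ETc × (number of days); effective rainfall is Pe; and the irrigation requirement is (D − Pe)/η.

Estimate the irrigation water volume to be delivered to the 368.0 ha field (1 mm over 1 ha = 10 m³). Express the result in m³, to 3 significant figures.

Tmean = (28.0 + 17.3)/2 = 22.65 °C
0.408 Ra = 0.408 × 36.4 = 14.8512 mm/d equivalent
ET₀ = 0.0023 × 14.8512 × (22.65 + 17.8) × √10.7 = 0.0023 × 14.8512 × 40.45 × 3.2711 = 4.5196 mm/d
ETc = Kc × ET₀ = 1.01 × 4.5196 = 4.5648 mm/d
Crop demand D = ETc × 30 d = 4.5648 × 30 = 136.944 mm
D − Pe = 136.944 − 6.9 = 130.044 mm
Gross irrigation = 130.044 / 0.76 = 171.111 mm
Volume = 171.111 mm × 368.0 ha × 10 = 629688.5 m³

630000 m³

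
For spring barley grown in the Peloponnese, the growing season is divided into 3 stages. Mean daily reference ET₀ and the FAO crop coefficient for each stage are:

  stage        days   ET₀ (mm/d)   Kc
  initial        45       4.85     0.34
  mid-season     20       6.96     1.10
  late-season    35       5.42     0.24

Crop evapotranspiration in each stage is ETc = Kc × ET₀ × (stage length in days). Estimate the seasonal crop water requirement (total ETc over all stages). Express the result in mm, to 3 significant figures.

273 mm

initial: 0.34 × 4.85 × 45 = 74.21 mm
mid-season: 1.10 × 6.96 × 20 = 153.12 mm
late-season: 0.24 × 5.42 × 35 = 45.53 mm
Seasonal total = 272.86 mm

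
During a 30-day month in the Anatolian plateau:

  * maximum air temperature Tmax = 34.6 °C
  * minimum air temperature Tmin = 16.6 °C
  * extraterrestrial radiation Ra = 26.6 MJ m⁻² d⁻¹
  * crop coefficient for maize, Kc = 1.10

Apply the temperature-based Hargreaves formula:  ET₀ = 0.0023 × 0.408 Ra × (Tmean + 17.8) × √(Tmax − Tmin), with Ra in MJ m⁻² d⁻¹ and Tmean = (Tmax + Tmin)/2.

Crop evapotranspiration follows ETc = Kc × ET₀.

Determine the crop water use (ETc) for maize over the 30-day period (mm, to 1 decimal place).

Tmean = (34.6 + 16.6)/2 = 25.60 °C
0.408 Ra = 0.408 × 26.6 = 10.8528 mm/d equivalent
ET₀ = 0.0023 × 10.8528 × (25.60 + 17.8) × √18.0 = 0.0023 × 10.8528 × 43.40 × 4.2426 = 4.5961 mm/d
ETc = Kc × ET₀ = 1.10 × 4.5961 = 5.0557 mm/d
Over 30 days: 5.0557 × 30 = 151.671 mm

151.7 mm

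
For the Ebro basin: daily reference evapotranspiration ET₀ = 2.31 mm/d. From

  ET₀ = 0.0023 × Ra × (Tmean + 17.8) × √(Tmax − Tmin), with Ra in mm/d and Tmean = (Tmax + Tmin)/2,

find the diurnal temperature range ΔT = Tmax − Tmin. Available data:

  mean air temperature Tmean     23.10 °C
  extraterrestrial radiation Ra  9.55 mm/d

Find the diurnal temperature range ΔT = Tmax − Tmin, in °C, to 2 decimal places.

√ΔT = ET₀ / [0.0023 × Ra × (Tmean+17.8)] = 2.31 / (0.0023 × 9.55 × 40.90) = 2.5713
ΔT = 2.5713² = 6.612 °C

6.61 °C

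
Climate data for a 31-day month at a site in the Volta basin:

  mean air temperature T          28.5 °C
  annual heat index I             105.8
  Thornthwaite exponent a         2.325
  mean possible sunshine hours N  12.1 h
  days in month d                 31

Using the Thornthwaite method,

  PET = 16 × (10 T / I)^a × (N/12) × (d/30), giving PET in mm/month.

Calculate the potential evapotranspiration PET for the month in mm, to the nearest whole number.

167 mm

10T/I = 10 × 28.5 / 105.8 = 2.6938
(10T/I)^a = 2.6938^2.325 = 10.0138
Uncorrected PET = 16 × 10.0138 = 160.221 mm
Correction = (N/12)(d/30) = (12.1/12)(31/30) = 1.0419
PET = 160.221 × 1.0419 = 166.934 mm/month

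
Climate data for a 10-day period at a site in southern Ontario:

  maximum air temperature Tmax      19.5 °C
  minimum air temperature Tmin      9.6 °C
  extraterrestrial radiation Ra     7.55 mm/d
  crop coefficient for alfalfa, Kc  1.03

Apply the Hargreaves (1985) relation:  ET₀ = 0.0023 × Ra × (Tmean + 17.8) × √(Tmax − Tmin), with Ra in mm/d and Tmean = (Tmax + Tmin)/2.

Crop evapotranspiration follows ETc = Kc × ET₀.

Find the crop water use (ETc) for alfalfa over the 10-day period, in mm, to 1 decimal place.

18.2 mm

Tmean = (19.5 + 9.6)/2 = 14.55 °C
ET₀ = 0.0023 × 7.55 × (14.55 + 17.8) × √9.9 = 0.0023 × 7.55 × 32.35 × 3.1464 = 1.7675 mm/d
ETc = Kc × ET₀ = 1.03 × 1.7675 = 1.8205 mm/d
Over 10 days: 1.8205 × 10 = 18.205 mm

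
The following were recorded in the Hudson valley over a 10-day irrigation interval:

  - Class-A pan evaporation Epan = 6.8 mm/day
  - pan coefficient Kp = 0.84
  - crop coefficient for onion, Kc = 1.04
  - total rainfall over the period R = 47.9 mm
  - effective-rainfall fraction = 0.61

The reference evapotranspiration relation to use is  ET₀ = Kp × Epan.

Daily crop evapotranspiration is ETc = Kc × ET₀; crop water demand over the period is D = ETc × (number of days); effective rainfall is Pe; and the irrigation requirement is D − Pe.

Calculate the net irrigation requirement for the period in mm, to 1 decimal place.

30.2 mm

ET₀ = 0.84 × 6.8 = 5.7120 mm/d
ETc = Kc × ET₀ = 1.04 × 5.7120 = 5.9405 mm/d
Crop demand D = ETc × 10 d = 5.9405 × 10 = 59.405 mm
Pe = 0.61 × 47.9 = 29.219 mm
D − Pe = 59.405 − 29.219 = 30.186 mm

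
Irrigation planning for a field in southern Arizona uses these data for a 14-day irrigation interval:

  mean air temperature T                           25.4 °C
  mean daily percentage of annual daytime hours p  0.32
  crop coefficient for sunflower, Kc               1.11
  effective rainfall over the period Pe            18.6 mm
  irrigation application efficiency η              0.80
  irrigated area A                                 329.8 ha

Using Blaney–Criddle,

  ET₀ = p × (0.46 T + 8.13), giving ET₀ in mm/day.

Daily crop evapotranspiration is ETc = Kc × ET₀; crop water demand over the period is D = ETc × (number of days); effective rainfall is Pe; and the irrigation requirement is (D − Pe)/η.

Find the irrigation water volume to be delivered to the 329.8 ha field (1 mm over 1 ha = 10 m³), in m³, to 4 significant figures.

329500 m³

ET₀ = 0.32 × (0.46 × 25.4 + 8.13) = 0.32 × 19.814 = 6.3405 mm/d
ETc = Kc × ET₀ = 1.11 × 6.3405 = 7.0380 mm/d
Crop demand D = ETc × 14 d = 7.0380 × 14 = 98.532 mm
D − Pe = 98.532 − 18.6 = 79.932 mm
Gross irrigation = 79.932 / 0.80 = 99.915 mm
Volume = 99.915 mm × 329.8 ha × 10 = 329519.7 m³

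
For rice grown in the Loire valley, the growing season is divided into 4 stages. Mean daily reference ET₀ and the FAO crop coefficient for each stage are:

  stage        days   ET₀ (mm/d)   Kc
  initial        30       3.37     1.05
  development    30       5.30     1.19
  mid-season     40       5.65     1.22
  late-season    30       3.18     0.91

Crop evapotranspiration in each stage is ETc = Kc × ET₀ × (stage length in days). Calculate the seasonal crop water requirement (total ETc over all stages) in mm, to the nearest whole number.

initial: 1.05 × 3.37 × 30 = 106.16 mm
development: 1.19 × 5.30 × 30 = 189.21 mm
mid-season: 1.22 × 5.65 × 40 = 275.72 mm
late-season: 0.91 × 3.18 × 30 = 86.81 mm
Seasonal total = 657.90 mm

658 mm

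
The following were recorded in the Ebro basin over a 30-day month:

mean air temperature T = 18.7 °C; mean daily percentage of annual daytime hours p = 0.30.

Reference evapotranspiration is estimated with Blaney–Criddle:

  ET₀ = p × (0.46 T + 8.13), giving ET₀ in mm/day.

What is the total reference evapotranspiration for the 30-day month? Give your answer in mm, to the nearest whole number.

151 mm

ET₀ = 0.30 × (0.46 × 18.7 + 8.13) = 0.30 × 16.732 = 5.0196 mm/d
Monthly total = 5.0196 × 30 = 150.588 mm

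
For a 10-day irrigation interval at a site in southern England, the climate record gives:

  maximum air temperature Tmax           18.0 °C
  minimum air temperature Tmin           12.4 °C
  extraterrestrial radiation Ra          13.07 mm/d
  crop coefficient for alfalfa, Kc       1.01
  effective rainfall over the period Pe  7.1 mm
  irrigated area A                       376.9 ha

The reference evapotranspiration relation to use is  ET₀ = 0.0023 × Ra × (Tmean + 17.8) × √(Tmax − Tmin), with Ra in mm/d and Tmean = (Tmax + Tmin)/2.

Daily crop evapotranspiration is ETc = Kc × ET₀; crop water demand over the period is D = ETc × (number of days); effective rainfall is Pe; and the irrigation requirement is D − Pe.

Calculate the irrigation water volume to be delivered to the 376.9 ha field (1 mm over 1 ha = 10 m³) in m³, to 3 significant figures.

62600 m³

Tmean = (18.0 + 12.4)/2 = 15.20 °C
ET₀ = 0.0023 × 13.07 × (15.20 + 17.8) × √5.6 = 0.0023 × 13.07 × 33.00 × 2.3664 = 2.3475 mm/d
ETc = Kc × ET₀ = 1.01 × 2.3475 = 2.3710 mm/d
Crop demand D = ETc × 10 d = 2.3710 × 10 = 23.710 mm
D − Pe = 23.710 − 7.1 = 16.610 mm
Volume = 16.610 mm × 376.9 ha × 10 = 62603.1 m³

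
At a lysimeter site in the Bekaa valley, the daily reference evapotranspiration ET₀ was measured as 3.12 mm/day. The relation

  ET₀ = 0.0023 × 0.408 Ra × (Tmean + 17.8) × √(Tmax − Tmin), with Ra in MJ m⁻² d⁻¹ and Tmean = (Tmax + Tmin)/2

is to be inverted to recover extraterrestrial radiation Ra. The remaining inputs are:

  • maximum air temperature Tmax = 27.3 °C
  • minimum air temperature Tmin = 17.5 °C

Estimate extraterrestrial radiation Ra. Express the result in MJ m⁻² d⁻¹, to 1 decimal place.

26.4 MJ m⁻² d⁻¹

Tmean = (27.3+17.5)/2 = 22.40 °C; ΔT = 9.8
Ra = ET₀ / [0.0023 × 0.408 × (Tmean+17.8) × √ΔT]
   = 3.12 / (0.0023 × 0.408 × 40.20 × 3.1305) = 26.420 MJ m⁻² d⁻¹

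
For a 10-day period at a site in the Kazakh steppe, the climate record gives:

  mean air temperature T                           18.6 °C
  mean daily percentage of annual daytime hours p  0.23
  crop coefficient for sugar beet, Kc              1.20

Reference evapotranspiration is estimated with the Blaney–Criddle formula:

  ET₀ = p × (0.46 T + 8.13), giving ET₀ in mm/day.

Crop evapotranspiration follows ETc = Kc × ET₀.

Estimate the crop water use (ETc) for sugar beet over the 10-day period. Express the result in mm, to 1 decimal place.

46.1 mm

ET₀ = 0.23 × (0.46 × 18.6 + 8.13) = 0.23 × 16.686 = 3.8378 mm/d
ETc = Kc × ET₀ = 1.20 × 3.8378 = 4.6054 mm/d
Over 10 days: 4.6054 × 10 = 46.054 mm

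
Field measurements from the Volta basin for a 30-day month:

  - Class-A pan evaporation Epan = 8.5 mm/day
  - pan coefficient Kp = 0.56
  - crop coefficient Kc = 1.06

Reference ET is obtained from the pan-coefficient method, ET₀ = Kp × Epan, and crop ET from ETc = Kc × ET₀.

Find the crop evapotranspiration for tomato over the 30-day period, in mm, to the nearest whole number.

ET₀ = 0.56 × 8.5 = 4.7600 mm/d
ETc = Kc × ET₀ = 1.06 × 4.7600 = 5.0456 mm/d
Over 30 days: 5.0456 × 30 = 151.368 mm

151 mm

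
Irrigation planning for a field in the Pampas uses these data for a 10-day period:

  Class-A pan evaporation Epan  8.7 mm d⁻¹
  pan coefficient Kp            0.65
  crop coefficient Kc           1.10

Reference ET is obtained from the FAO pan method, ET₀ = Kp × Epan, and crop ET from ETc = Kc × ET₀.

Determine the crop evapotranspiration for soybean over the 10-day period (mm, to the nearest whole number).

62 mm

ET₀ = 0.65 × 8.7 = 5.6550 mm/d
ETc = Kc × ET₀ = 1.10 × 5.6550 = 6.2205 mm/d
Over 10 days: 6.2205 × 10 = 62.205 mm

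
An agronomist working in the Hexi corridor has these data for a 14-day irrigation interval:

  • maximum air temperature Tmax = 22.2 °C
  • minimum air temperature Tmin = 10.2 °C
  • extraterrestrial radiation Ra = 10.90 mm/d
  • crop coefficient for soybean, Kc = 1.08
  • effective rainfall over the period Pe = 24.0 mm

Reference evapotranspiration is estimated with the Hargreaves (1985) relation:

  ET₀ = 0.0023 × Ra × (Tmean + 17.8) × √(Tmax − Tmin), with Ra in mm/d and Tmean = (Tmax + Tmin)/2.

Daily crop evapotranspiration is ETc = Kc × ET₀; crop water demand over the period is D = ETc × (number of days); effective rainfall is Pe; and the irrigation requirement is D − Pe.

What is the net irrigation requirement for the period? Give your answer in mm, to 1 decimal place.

Tmean = (22.2 + 10.2)/2 = 16.20 °C
ET₀ = 0.0023 × 10.90 × (16.20 + 17.8) × √12.0 = 0.0023 × 10.90 × 34.00 × 3.4641 = 2.9527 mm/d
ETc = Kc × ET₀ = 1.08 × 2.9527 = 3.1889 mm/d
Crop demand D = ETc × 14 d = 3.1889 × 14 = 44.645 mm
D − Pe = 44.645 − 24.0 = 20.645 mm

20.6 mm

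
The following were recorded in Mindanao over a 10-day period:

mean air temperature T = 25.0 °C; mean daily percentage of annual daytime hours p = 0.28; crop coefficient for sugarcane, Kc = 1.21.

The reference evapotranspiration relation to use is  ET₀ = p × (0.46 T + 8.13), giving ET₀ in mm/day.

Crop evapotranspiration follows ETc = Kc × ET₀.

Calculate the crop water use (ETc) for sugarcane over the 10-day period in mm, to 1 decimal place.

66.5 mm

ET₀ = 0.28 × (0.46 × 25.0 + 8.13) = 0.28 × 19.630 = 5.4964 mm/d
ETc = Kc × ET₀ = 1.21 × 5.4964 = 6.6506 mm/d
Over 10 days: 6.6506 × 10 = 66.506 mm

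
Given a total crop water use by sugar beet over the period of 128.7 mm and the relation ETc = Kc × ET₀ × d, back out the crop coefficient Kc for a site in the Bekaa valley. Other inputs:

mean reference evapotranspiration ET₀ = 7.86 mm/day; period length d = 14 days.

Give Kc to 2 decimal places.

1.17

ETc = Kc × ET₀ × d  ⇒  Kc = ETc / (ET₀ × d)
Kc = 128.7 / (7.86 × 14) = 128.7 / 110.04 = 1.1696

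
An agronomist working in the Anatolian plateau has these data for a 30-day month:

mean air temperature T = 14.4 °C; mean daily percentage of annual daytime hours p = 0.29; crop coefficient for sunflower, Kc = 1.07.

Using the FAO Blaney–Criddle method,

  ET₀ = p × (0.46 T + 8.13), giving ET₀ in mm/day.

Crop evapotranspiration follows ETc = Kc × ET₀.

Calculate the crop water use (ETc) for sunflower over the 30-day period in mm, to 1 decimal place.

ET₀ = 0.29 × (0.46 × 14.4 + 8.13) = 0.29 × 14.754 = 4.2787 mm/d
ETc = Kc × ET₀ = 1.07 × 4.2787 = 4.5782 mm/d
Over 30 days: 4.5782 × 30 = 137.346 mm

137.3 mm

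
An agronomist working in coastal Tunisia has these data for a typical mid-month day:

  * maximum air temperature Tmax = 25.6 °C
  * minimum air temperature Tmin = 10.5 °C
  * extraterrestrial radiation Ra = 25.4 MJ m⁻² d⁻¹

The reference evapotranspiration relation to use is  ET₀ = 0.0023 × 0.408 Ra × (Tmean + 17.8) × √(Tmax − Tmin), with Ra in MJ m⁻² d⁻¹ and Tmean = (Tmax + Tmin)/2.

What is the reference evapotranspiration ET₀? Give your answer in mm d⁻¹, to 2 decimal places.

3.32 mm d⁻¹

Tmean = (25.6 + 10.5)/2 = 18.05 °C
0.408 Ra = 0.408 × 25.4 = 10.3632 mm/d equivalent
ET₀ = 0.0023 × 10.3632 × (18.05 + 17.8) × √15.1 = 0.0023 × 10.3632 × 35.85 × 3.8859 = 3.3205 mm/d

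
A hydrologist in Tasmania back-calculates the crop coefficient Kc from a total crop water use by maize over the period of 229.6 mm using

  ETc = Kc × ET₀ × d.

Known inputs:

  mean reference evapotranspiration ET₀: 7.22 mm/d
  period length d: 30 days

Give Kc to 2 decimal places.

ETc = Kc × ET₀ × d  ⇒  Kc = ETc / (ET₀ × d)
Kc = 229.6 / (7.22 × 30) = 229.6 / 216.60 = 1.0600

1.06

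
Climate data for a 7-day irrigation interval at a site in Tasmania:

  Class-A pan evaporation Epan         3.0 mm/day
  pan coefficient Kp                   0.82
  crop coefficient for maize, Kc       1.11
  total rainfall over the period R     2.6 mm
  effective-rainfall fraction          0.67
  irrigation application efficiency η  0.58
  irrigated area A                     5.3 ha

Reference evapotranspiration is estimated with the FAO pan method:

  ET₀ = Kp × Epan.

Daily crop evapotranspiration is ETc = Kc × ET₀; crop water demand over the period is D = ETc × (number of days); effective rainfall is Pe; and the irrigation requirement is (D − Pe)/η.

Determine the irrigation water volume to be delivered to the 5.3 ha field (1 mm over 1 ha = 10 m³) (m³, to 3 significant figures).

ET₀ = 0.82 × 3.0 = 2.4600 mm/d
ETc = Kc × ET₀ = 1.11 × 2.4600 = 2.7306 mm/d
Crop demand D = ETc × 7 d = 2.7306 × 7 = 19.114 mm
Pe = 0.67 × 2.6 = 1.742 mm
D − Pe = 19.114 − 1.742 = 17.372 mm
Gross irrigation = 17.372 / 0.58 = 29.952 mm
Volume = 29.952 mm × 5.3 ha × 10 = 1587.5 m³

1590 m³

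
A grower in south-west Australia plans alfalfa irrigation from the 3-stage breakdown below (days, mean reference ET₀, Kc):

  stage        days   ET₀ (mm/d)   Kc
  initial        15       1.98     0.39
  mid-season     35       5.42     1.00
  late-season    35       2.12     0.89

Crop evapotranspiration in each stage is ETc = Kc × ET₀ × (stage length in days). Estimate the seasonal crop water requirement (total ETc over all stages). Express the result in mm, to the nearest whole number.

267 mm

initial: 0.39 × 1.98 × 15 = 11.58 mm
mid-season: 1.00 × 5.42 × 35 = 189.70 mm
late-season: 0.89 × 2.12 × 35 = 66.04 mm
Seasonal total = 267.32 mm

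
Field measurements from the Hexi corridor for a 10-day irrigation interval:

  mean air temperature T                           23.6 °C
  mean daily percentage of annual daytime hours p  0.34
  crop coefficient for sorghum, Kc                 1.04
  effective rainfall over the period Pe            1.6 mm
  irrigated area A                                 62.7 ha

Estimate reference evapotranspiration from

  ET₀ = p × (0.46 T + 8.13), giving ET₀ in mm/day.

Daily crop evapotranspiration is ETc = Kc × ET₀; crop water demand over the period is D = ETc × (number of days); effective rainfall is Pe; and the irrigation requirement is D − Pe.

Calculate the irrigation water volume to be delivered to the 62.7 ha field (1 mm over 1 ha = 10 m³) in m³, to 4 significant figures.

ET₀ = 0.34 × (0.46 × 23.6 + 8.13) = 0.34 × 18.986 = 6.4552 mm/d
ETc = Kc × ET₀ = 1.04 × 6.4552 = 6.7134 mm/d
Crop demand D = ETc × 10 d = 6.7134 × 10 = 67.134 mm
D − Pe = 67.134 − 1.6 = 65.534 mm
Volume = 65.534 mm × 62.7 ha × 10 = 41089.8 m³

41090 m³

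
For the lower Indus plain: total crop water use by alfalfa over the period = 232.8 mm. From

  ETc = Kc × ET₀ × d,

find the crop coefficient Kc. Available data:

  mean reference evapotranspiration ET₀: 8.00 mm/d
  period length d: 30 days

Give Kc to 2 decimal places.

ETc = Kc × ET₀ × d  ⇒  Kc = ETc / (ET₀ × d)
Kc = 232.8 / (8.00 × 30) = 232.8 / 240.00 = 0.9700

0.97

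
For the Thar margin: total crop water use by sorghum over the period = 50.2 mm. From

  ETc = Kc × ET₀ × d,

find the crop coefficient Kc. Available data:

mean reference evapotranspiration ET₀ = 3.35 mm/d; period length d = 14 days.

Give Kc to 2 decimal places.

1.07

ETc = Kc × ET₀ × d  ⇒  Kc = ETc / (ET₀ × d)
Kc = 50.2 / (3.35 × 14) = 50.2 / 46.90 = 1.0704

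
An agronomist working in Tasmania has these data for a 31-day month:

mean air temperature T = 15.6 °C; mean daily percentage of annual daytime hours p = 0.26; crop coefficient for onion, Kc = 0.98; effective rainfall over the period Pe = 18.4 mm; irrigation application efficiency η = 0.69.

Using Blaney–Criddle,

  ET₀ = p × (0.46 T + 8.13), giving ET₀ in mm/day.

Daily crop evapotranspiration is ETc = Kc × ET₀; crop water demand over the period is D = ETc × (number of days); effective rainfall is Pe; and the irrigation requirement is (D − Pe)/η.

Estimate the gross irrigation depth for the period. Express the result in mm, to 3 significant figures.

ET₀ = 0.26 × (0.46 × 15.6 + 8.13) = 0.26 × 15.306 = 3.9796 mm/d
ETc = Kc × ET₀ = 0.98 × 3.9796 = 3.9000 mm/d
Crop demand D = ETc × 31 d = 3.9000 × 31 = 120.900 mm
D − Pe = 120.900 − 18.4 = 102.500 mm
Gross irrigation = 102.500 / 0.69 = 148.551 mm

149 mm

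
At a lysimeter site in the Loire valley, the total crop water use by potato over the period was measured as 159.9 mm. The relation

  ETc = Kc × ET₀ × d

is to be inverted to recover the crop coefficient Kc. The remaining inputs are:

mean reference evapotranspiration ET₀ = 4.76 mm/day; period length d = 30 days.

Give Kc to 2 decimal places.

ETc = Kc × ET₀ × d  ⇒  Kc = ETc / (ET₀ × d)
Kc = 159.9 / (4.76 × 30) = 159.9 / 142.80 = 1.1197

1.12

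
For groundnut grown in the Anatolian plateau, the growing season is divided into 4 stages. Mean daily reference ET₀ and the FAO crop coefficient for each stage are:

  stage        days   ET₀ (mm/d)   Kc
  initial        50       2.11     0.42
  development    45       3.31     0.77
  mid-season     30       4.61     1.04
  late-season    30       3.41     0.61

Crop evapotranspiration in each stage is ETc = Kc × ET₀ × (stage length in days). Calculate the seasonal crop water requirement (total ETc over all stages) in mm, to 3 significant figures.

365 mm

initial: 0.42 × 2.11 × 50 = 44.31 mm
development: 0.77 × 3.31 × 45 = 114.69 mm
mid-season: 1.04 × 4.61 × 30 = 143.83 mm
late-season: 0.61 × 3.41 × 30 = 62.40 mm
Seasonal total = 365.23 mm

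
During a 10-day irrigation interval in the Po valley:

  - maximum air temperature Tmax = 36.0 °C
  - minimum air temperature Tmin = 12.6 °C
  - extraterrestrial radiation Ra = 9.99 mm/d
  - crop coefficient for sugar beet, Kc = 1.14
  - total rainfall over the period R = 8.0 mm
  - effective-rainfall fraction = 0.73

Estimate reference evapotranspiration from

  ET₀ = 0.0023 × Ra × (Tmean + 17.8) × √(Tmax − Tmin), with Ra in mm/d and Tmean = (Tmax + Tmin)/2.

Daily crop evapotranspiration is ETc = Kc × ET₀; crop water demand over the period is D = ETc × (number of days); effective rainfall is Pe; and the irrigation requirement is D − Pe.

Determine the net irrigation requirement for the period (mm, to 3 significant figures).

47.5 mm

Tmean = (36.0 + 12.6)/2 = 24.30 °C
ET₀ = 0.0023 × 9.99 × (24.30 + 17.8) × √23.4 = 0.0023 × 9.99 × 42.10 × 4.8374 = 4.6794 mm/d
ETc = Kc × ET₀ = 1.14 × 4.6794 = 5.3345 mm/d
Crop demand D = ETc × 10 d = 5.3345 × 10 = 53.345 mm
Pe = 0.73 × 8.0 = 5.840 mm
D − Pe = 53.345 − 5.840 = 47.505 mm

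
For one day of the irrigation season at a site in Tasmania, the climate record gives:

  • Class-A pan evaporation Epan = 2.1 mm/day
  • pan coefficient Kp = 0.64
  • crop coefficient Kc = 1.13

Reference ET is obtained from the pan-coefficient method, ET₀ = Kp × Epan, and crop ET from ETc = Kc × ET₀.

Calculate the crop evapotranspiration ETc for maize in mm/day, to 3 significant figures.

ET₀ = 0.64 × 2.1 = 1.3440 mm/d
ETc = Kc × ET₀ = 1.13 × 1.3440 = 1.5187 mm/d

1.52 mm/day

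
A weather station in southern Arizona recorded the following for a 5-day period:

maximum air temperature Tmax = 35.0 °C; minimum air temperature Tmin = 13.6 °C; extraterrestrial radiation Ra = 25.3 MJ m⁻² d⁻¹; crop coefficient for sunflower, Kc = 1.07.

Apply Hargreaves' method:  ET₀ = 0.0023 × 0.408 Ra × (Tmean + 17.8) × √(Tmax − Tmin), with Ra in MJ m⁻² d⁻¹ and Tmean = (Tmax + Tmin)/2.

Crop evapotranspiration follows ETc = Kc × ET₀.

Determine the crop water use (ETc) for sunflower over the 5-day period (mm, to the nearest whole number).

Tmean = (35.0 + 13.6)/2 = 24.30 °C
0.408 Ra = 0.408 × 25.3 = 10.3224 mm/d equivalent
ET₀ = 0.0023 × 10.3224 × (24.30 + 17.8) × √21.4 = 0.0023 × 10.3224 × 42.10 × 4.6260 = 4.6238 mm/d
ETc = Kc × ET₀ = 1.07 × 4.6238 = 4.9475 mm/d
Over 5 days: 4.9475 × 5 = 24.738 mm

25 mm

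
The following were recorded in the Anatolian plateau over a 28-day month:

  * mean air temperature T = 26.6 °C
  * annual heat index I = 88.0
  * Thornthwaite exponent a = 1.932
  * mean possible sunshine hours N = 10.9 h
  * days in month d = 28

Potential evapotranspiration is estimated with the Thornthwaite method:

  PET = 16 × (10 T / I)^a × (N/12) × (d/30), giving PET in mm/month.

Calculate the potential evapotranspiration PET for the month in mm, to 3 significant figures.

10T/I = 10 × 26.6 / 88.0 = 3.0227
(10T/I)^a = 3.0227^1.932 = 8.4747
Uncorrected PET = 16 × 8.4747 = 135.595 mm
Correction = (N/12)(d/30) = (10.9/12)(28/30) = 0.8478
PET = 135.595 × 0.8478 = 114.957 mm/month

115 mm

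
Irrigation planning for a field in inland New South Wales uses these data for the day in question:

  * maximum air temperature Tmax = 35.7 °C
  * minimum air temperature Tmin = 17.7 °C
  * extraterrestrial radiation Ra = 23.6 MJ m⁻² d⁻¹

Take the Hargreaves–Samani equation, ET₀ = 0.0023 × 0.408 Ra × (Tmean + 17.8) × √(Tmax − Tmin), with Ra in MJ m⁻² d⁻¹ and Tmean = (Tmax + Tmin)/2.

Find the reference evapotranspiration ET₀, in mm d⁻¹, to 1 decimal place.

4.2 mm d⁻¹

Tmean = (35.7 + 17.7)/2 = 26.70 °C
0.408 Ra = 0.408 × 23.6 = 9.6288 mm/d equivalent
ET₀ = 0.0023 × 9.6288 × (26.70 + 17.8) × √18.0 = 0.0023 × 9.6288 × 44.50 × 4.2426 = 4.1811 mm/d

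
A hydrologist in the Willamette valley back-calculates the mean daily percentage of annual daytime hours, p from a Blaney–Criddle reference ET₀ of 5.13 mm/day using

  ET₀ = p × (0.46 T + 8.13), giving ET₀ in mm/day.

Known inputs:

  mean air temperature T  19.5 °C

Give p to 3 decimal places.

0.300

p = ET₀ / (0.46 T + 8.13) = 5.13 / (0.46 × 19.5 + 8.13) = 5.13 / 17.100 = 0.3000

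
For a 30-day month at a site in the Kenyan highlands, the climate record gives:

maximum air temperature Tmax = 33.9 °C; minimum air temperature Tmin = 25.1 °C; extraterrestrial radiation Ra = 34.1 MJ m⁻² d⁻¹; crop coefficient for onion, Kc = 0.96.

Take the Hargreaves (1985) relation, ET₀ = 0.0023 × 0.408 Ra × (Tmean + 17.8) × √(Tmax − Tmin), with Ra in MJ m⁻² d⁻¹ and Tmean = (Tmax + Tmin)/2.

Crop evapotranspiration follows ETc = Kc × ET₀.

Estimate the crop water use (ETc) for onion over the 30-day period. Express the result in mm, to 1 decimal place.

Tmean = (33.9 + 25.1)/2 = 29.50 °C
0.408 Ra = 0.408 × 34.1 = 13.9128 mm/d equivalent
ET₀ = 0.0023 × 13.9128 × (29.50 + 17.8) × √8.8 = 0.0023 × 13.9128 × 47.30 × 2.9665 = 4.4900 mm/d
ETc = Kc × ET₀ = 0.96 × 4.4900 = 4.3104 mm/d
Over 30 days: 4.3104 × 30 = 129.312 mm

129.3 mm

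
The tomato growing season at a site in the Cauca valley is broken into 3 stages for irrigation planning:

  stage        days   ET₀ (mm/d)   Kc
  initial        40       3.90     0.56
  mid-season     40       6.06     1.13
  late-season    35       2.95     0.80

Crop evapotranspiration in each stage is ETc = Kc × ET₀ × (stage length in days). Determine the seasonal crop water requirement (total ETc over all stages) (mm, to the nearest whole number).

444 mm

initial: 0.56 × 3.90 × 40 = 87.36 mm
mid-season: 1.13 × 6.06 × 40 = 273.91 mm
late-season: 0.80 × 2.95 × 35 = 82.60 mm
Seasonal total = 443.87 mm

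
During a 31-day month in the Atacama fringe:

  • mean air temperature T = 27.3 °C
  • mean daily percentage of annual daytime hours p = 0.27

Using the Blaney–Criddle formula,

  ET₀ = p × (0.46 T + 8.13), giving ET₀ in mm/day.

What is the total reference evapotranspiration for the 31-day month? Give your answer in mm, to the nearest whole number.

173 mm

ET₀ = 0.27 × (0.46 × 27.3 + 8.13) = 0.27 × 20.688 = 5.5858 mm/d
Monthly total = 5.5858 × 31 = 173.160 mm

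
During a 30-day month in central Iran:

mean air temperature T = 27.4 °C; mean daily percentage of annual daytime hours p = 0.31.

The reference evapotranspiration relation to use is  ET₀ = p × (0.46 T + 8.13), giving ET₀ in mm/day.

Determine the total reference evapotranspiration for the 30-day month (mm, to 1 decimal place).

ET₀ = 0.31 × (0.46 × 27.4 + 8.13) = 0.31 × 20.734 = 6.4275 mm/d
Monthly total = 6.4275 × 30 = 192.825 mm

192.8 mm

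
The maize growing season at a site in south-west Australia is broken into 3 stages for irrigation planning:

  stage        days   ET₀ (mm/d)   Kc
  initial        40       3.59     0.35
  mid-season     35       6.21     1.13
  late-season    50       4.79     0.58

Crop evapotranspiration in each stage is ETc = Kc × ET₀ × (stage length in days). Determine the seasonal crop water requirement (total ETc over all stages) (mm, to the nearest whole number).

435 mm

initial: 0.35 × 3.59 × 40 = 50.26 mm
mid-season: 1.13 × 6.21 × 35 = 245.61 mm
late-season: 0.58 × 4.79 × 50 = 138.91 mm
Seasonal total = 434.78 mm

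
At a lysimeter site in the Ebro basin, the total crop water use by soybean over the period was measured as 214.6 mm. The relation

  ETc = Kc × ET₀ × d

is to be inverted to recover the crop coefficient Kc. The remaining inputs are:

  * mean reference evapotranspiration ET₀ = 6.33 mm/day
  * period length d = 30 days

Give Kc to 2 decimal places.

ETc = Kc × ET₀ × d  ⇒  Kc = ETc / (ET₀ × d)
Kc = 214.6 / (6.33 × 30) = 214.6 / 189.90 = 1.1301

1.13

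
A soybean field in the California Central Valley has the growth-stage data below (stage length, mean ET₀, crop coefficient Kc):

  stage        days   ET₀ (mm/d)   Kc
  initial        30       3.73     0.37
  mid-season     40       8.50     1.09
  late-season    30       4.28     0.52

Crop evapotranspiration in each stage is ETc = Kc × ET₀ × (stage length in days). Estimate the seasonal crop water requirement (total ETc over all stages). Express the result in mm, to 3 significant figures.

initial: 0.37 × 3.73 × 30 = 41.40 mm
mid-season: 1.09 × 8.50 × 40 = 370.60 mm
late-season: 0.52 × 4.28 × 30 = 66.77 mm
Seasonal total = 478.77 mm

479 mm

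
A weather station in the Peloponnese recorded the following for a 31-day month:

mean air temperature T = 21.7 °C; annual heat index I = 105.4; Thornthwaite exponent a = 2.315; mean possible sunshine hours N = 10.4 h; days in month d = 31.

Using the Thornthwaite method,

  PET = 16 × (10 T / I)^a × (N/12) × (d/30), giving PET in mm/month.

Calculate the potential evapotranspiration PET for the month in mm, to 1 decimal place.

76.3 mm

10T/I = 10 × 21.7 / 105.4 = 2.0588
(10T/I)^a = 2.0588^2.315 = 5.3213
Uncorrected PET = 16 × 5.3213 = 85.141 mm
Correction = (N/12)(d/30) = (10.4/12)(31/30) = 0.8956
PET = 85.141 × 0.8956 = 76.252 mm/month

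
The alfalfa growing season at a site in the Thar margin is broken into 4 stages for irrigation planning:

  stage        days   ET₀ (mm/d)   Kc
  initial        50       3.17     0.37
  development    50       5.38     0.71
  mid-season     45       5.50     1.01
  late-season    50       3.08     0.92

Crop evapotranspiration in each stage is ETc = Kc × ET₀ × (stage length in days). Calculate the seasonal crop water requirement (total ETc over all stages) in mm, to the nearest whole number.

initial: 0.37 × 3.17 × 50 = 58.65 mm
development: 0.71 × 5.38 × 50 = 190.99 mm
mid-season: 1.01 × 5.50 × 45 = 249.98 mm
late-season: 0.92 × 3.08 × 50 = 141.68 mm
Seasonal total = 641.30 mm

641 mm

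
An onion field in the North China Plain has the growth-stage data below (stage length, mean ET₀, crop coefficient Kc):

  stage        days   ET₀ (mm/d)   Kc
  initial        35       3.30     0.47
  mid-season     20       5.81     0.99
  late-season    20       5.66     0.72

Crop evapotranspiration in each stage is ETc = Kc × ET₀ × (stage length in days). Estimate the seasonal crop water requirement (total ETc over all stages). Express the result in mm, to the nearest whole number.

initial: 0.47 × 3.30 × 35 = 54.29 mm
mid-season: 0.99 × 5.81 × 20 = 115.04 mm
late-season: 0.72 × 5.66 × 20 = 81.50 mm
Seasonal total = 250.83 mm

251 mm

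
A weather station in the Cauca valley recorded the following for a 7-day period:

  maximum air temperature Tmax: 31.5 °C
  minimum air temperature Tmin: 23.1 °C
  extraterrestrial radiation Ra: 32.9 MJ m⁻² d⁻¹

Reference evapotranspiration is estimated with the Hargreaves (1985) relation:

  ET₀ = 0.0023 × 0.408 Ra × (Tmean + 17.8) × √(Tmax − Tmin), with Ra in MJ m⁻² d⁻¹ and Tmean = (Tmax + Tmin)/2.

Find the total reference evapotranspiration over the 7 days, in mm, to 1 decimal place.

28.2 mm

Tmean = (31.5 + 23.1)/2 = 27.30 °C
0.408 Ra = 0.408 × 32.9 = 13.4232 mm/d equivalent
ET₀ = 0.0023 × 13.4232 × (27.30 + 17.8) × √8.4 = 0.0023 × 13.4232 × 45.10 × 2.8983 = 4.0356 mm/d
Over 7 days: 4.0356 × 7 = 28.249 mm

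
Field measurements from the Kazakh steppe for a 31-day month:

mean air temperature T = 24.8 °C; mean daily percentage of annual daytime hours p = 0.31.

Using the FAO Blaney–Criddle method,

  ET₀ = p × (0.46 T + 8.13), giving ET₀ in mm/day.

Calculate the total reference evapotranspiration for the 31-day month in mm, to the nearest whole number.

188 mm

ET₀ = 0.31 × (0.46 × 24.8 + 8.13) = 0.31 × 19.538 = 6.0568 mm/d
Monthly total = 6.0568 × 31 = 187.761 mm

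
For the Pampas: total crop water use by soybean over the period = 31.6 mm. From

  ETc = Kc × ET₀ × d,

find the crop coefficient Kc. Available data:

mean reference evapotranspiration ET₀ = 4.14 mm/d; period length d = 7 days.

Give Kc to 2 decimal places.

ETc = Kc × ET₀ × d  ⇒  Kc = ETc / (ET₀ × d)
Kc = 31.6 / (4.14 × 7) = 31.6 / 28.98 = 1.0904

1.09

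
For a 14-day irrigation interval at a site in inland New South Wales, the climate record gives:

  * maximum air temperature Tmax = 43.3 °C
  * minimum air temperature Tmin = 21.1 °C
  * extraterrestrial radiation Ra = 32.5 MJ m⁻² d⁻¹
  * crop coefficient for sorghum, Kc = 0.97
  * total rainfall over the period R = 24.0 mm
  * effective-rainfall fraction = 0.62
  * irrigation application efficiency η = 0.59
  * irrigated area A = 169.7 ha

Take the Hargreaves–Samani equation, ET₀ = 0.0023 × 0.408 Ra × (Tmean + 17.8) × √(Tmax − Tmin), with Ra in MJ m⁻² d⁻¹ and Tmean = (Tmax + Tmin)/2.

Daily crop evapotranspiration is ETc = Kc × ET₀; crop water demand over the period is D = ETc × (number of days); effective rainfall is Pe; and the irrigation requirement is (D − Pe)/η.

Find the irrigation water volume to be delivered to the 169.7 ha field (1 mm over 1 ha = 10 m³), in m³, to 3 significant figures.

238000 m³

Tmean = (43.3 + 21.1)/2 = 32.20 °C
0.408 Ra = 0.408 × 32.5 = 13.2600 mm/d equivalent
ET₀ = 0.0023 × 13.2600 × (32.20 + 17.8) × √22.2 = 0.0023 × 13.2600 × 50.00 × 4.7117 = 7.1849 mm/d
ETc = Kc × ET₀ = 0.97 × 7.1849 = 6.9694 mm/d
Crop demand D = ETc × 14 d = 6.9694 × 14 = 97.572 mm
Pe = 0.62 × 24.0 = 14.880 mm
D − Pe = 97.572 − 14.880 = 82.692 mm
Gross irrigation = 82.692 / 0.59 = 140.156 mm
Volume = 140.156 mm × 169.7 ha × 10 = 237844.7 m³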